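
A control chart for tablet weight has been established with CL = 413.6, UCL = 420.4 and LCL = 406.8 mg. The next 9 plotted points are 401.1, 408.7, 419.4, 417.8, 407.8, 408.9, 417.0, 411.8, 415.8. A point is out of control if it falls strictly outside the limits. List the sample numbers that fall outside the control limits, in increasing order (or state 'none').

1

Compare each point to [406.8, 420.4]: sample 1 = 401.1 < LCL.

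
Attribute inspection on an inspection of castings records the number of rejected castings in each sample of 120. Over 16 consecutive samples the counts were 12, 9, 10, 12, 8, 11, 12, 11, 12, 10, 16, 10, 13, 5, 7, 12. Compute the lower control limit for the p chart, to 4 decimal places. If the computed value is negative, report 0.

0.0107

p̄ = Σdᵢ / (k·n) = 170 / (16 × 120) = 0.08854
LCL = p̄ − 3·√(p̄(1−p̄)/n) = 0.08854 − 3 × 0.02593 = 0.01074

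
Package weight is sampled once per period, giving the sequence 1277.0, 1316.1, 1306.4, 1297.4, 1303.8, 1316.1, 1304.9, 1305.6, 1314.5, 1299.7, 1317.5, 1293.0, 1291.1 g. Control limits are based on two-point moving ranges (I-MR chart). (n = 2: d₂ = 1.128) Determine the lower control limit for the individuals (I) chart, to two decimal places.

X̄ = (1277.0 + 1316.1 + 1306.4 + 1297.4 + 1303.8 + 1316.1 + 1304.9 + 1305.6 + 1314.5 + 1299.7 + 1317.5 + 1293.0 + 1291.1) / 13 = 1303.3154
Moving ranges: 39.1, 9.7, 9.0, 6.4, 12.3, 11.2, 0.7, 8.9, 14.8, 17.8, 24.5, 1.9; M̄R̄ = 156.3000 / 12 = 13.0250
LCL = X̄ − 3·M̄R̄/d₂ = 1303.3154 − 3 × 13.0250 / 1.128 = 1268.6744

1268.67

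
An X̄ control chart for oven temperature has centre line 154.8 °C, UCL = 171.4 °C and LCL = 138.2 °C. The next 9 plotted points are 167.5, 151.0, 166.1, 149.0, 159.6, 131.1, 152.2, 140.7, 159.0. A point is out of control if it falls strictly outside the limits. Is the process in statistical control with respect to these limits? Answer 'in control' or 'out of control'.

Compare each point to [138.2, 171.4]: sample 6 = 131.1 < LCL.

out of control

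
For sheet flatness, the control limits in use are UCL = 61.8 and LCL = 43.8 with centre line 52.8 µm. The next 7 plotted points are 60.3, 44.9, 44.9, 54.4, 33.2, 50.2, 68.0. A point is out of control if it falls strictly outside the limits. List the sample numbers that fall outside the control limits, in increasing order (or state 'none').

Compare each point to [43.8, 61.8]: sample 5 = 33.2 < LCL; sample 7 = 68.0 > UCL.

5, 7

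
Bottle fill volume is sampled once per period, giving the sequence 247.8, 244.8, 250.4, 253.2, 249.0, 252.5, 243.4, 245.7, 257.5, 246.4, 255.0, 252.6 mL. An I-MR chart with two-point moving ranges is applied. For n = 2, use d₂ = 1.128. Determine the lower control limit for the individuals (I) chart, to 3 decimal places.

234.288

X̄ = (247.8 + 244.8 + 250.4 + 253.2 + 249.0 + 252.5 + 243.4 + 245.7 + 257.5 + 246.4 + 255.0 + 252.6) / 12 = 249.8583
Moving ranges: 3.0, 5.6, 2.8, 4.2, 3.5, 9.1, 2.3, 11.8, 11.1, 8.6, 2.4; M̄R̄ = 64.4000 / 11 = 5.8545
LCL = X̄ − 3·M̄R̄/d₂ = 249.8583 − 3 × 5.8545 / 1.128 = 234.2877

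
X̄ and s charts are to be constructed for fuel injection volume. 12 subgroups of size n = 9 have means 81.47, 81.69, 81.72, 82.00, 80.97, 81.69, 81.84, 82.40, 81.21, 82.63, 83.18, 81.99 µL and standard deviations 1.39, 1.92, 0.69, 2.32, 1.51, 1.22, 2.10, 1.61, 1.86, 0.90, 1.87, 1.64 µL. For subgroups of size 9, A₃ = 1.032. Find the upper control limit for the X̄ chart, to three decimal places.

83.536

X̄̄ = (81.47 + 81.69 + 81.72 + 82.00 + 80.97 + 81.69 + 81.84 + 82.40 + 81.21 + 82.63 + 83.18 + 81.99) / 12 = 81.8992
s̄ = (1.39 + 1.92 + 0.69 + 2.32 + 1.51 + 1.22 + 2.10 + 1.61 + 1.86 + 0.90 + 1.87 + 1.64) / 12 = 1.5858
UCL = X̄̄ + A₃·s̄ = 81.8992 + 1.032 × 1.5858 = 83.5357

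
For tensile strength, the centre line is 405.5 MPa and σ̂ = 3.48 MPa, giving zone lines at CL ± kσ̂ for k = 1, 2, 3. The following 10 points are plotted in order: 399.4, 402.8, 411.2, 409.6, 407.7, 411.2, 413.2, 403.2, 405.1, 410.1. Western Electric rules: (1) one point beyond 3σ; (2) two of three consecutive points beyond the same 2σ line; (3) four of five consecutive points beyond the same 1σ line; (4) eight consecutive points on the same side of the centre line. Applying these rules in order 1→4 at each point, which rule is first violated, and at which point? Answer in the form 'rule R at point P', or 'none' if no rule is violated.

Zone of each point (C = within 1σ̂, B = 1σ̂–2σ̂, A = 2σ̂–3σ̂, * = beyond 3σ̂; sign = side of CL): 1:-B, 2:-C, 3:+B, 4:+B, 5:+C, 6:+B, 7:+A, 8:-C, 9:-C, 10:+B
Rule 3 (four of five consecutive points beyond the same 1σ limit) is satisfied at point 7.

rule 3 at point 7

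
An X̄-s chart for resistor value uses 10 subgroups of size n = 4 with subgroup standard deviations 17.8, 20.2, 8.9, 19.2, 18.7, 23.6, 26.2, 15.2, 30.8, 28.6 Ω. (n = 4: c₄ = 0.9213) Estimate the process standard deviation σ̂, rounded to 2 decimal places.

22.71

s̄ = (17.8 + 20.2 + 8.9 + 19.2 + 18.7 + 23.6 + 26.2 + 15.2 + 30.8 + 28.6) / 10 = 20.9200
σ̂ = s̄ / c₄ = 20.9200 / 0.9213 = 22.7070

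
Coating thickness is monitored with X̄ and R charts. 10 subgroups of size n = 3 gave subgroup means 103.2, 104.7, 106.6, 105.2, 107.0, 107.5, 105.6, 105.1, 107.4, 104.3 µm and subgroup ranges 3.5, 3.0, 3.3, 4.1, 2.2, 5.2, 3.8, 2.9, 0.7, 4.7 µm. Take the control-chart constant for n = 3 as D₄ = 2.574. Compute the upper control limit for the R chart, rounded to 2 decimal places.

R̄ = (3.5 + 3.0 + 3.3 + 4.1 + 2.2 + 5.2 + 3.8 + 2.9 + 0.7 + 4.7) / 10 = 33.4000 / 10 = 3.3400
UCL_R = D₄·R̄ = 2.574 × 3.3400 = 8.5972

8.60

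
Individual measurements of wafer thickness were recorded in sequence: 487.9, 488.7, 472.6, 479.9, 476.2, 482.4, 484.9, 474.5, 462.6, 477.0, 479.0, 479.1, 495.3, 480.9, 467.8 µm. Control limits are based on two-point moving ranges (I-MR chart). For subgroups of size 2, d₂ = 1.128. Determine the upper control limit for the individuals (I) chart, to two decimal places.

X̄ = (487.9 + 488.7 + 472.6 + 479.9 + 476.2 + 482.4 + 484.9 + 474.5 + 462.6 + 477.0 + 479.0 + 479.1 + 495.3 + 480.9 + 467.8) / 15 = 479.2533
Moving ranges: 0.8, 16.1, 7.3, 3.7, 6.2, 2.5, 10.4, 11.9, 14.4, 2.0, 0.1, 16.2, 14.4, 13.1; M̄R̄ = 119.1000 / 14 = 8.5071
UCL = X̄ + 3·M̄R̄/d₂ = 479.2533 + 3 × 8.5071 / 1.128 = 501.8787

501.88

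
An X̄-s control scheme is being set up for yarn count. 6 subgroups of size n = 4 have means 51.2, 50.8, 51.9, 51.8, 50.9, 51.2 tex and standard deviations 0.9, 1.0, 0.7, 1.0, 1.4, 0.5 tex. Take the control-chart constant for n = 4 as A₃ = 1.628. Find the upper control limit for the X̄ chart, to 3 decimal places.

X̄̄ = (51.2 + 50.8 + 51.9 + 51.8 + 50.9 + 51.2) / 6 = 51.3000
s̄ = (0.9 + 1.0 + 0.7 + 1.0 + 1.4 + 0.5) / 6 = 0.9167
UCL = X̄̄ + A₃·s̄ = 51.3000 + 1.628 × 0.9167 = 52.7923

52.792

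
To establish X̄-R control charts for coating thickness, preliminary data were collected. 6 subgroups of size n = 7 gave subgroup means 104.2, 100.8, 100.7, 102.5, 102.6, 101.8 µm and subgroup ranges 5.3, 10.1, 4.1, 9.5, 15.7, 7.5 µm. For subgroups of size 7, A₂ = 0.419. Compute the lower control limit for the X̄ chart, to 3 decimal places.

X̄̄ = (104.2 + 100.8 + 100.7 + 102.5 + 102.6 + 101.8) / 6 = 612.6000 / 6 = 102.1000
R̄ = (5.3 + 10.1 + 4.1 + 9.5 + 15.7 + 7.5) / 6 = 52.2000 / 6 = 8.7000
LCL = X̄̄ − A₂·R̄ = 102.1000 − 0.419 × 8.7000 = 98.4547

98.455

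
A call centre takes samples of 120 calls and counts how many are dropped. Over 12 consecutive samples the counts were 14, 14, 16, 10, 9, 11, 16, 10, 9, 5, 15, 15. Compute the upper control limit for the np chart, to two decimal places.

p̄ = Σdᵢ / (k·n) = 144 / (12 × 120) = 0.10000
UCL = np̄ + 3·√(np̄(1−p̄)) = 12.0000 + 3 × √(12.0000×0.90000) = 12.0000 + 3 × 3.2863 = 21.8590

21.86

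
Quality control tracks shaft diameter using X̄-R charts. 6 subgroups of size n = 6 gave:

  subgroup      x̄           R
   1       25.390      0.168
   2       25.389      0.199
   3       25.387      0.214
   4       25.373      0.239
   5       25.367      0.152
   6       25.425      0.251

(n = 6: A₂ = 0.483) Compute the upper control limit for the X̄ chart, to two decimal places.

X̄̄ = (25.390 + 25.389 + 25.387 + 25.373 + 25.367 + 25.425) / 6 = 152.3310 / 6 = 25.3885
R̄ = (0.168 + 0.199 + 0.214 + 0.239 + 0.152 + 0.251) / 6 = 1.2230 / 6 = 0.2038
UCL = X̄̄ + A₂·R̄ = 25.3885 + 0.483 × 0.2038 = 25.4870

25.49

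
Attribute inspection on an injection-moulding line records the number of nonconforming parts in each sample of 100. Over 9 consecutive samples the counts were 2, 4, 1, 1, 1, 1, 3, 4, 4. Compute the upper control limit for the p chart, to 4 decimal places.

0.0686

p̄ = Σdᵢ / (k·n) = 21 / (9 × 100) = 0.02333
UCL = p̄ + 3·√(p̄(1−p̄)/n) = 0.02333 + 3 × √(0.02333×0.97667/100) = 0.02333 + 3 × 0.01510 = 0.06862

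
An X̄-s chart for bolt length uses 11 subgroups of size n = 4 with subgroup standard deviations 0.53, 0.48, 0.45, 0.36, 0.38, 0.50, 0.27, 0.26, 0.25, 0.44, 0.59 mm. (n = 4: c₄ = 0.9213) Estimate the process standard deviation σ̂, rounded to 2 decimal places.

s̄ = (0.53 + 0.48 + 0.45 + 0.36 + 0.38 + 0.50 + 0.27 + 0.26 + 0.25 + 0.44 + 0.59) / 11 = 0.4100
σ̂ = s̄ / c₄ = 0.4100 / 0.9213 = 0.4450

0.45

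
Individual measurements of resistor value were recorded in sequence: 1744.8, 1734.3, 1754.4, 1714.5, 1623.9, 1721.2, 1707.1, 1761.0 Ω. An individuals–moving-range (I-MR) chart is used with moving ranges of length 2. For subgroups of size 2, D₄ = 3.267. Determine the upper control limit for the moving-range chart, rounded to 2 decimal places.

152.34

Moving ranges: 10.5, 20.1, 39.9, 90.6, 97.3, 14.1, 53.9; M̄R̄ = 326.4000 / 7 = 46.6286
UCL_MR = D₄·M̄R̄ = 3.267 × 46.6286 = 152.3355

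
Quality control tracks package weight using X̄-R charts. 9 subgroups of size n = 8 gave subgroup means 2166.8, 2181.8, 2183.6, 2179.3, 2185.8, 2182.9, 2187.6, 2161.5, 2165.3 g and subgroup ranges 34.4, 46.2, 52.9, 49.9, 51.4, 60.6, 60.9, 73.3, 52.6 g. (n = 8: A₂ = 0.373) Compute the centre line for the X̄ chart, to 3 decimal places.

X̄̄ = (2166.8 + 2181.8 + 2183.6 + 2179.3 + 2185.8 + 2182.9 + 2187.6 + 2161.5 + 2165.3) / 9 = 19594.6000 / 9 = 2177.1778
CL = X̄̄ = 2177.1778

2177.178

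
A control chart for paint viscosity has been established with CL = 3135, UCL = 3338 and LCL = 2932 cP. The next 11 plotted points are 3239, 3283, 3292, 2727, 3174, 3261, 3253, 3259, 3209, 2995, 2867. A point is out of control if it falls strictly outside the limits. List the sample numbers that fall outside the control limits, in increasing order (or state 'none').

4, 11

Compare each point to [2932, 3338]: sample 4 = 2727 < LCL; sample 11 = 2867 < LCL.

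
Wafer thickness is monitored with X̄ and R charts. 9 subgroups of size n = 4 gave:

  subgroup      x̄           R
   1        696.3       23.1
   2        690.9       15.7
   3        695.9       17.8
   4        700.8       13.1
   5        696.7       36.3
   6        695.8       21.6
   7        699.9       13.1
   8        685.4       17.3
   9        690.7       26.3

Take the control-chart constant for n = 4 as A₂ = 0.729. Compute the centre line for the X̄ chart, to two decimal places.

694.71

X̄̄ = (696.3 + 690.9 + 695.9 + 700.8 + 696.7 + 695.8 + 699.9 + 685.4 + 690.7) / 9 = 6252.4000 / 9 = 694.7111
CL = X̄̄ = 694.7111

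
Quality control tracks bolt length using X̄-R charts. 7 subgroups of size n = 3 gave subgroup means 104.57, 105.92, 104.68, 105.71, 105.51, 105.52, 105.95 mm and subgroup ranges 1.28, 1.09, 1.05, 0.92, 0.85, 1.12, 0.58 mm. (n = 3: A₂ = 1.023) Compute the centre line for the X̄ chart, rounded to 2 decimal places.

105.41

X̄̄ = (104.57 + 105.92 + 104.68 + 105.71 + 105.51 + 105.52 + 105.95) / 7 = 737.8600 / 7 = 105.4086
CL = X̄̄ = 105.4086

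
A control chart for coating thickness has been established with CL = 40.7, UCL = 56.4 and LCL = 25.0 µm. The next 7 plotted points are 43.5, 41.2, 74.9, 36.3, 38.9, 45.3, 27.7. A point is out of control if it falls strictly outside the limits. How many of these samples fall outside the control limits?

1

Compare each point to [25.0, 56.4]: sample 3 = 74.9 > UCL.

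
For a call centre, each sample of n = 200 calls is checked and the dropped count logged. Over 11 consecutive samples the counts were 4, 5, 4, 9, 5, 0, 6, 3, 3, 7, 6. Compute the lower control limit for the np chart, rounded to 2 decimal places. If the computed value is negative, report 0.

p̄ = Σdᵢ / (k·n) = 52 / (11 × 200) = 0.02364
LCL = np̄ − 3·√(np̄(1−p̄)) = 4.7273 − 3 × 2.1484 = -1.7179 → 0 (negative, so LCL = 0)

0.00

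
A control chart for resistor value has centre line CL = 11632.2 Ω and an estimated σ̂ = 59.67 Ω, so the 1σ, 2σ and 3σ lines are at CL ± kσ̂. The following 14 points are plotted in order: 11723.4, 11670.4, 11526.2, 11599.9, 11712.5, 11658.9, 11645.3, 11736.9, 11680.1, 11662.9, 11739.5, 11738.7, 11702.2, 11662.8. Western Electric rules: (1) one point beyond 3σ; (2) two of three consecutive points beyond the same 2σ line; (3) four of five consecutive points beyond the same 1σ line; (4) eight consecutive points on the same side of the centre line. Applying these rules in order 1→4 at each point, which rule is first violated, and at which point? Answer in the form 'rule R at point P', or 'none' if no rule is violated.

Zone of each point (C = within 1σ̂, B = 1σ̂–2σ̂, A = 2σ̂–3σ̂, * = beyond 3σ̂; sign = side of CL): 1:+B, 2:+C, 3:-B, 4:-C, 5:+B, 6:+C, 7:+C, 8:+B, 9:+C, 10:+C, 11:+B, 12:+B, 13:+B, 14:+C
Rule 4 (eight consecutive points on the same side of the centre line) is satisfied at point 12.

rule 4 at point 12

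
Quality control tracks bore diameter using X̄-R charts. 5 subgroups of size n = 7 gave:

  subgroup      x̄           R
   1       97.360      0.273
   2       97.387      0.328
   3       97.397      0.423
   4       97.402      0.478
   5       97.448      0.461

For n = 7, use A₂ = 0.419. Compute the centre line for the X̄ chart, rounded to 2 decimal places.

97.40

X̄̄ = (97.360 + 97.387 + 97.397 + 97.402 + 97.448) / 5 = 486.9940 / 5 = 97.3988
CL = X̄̄ = 97.3988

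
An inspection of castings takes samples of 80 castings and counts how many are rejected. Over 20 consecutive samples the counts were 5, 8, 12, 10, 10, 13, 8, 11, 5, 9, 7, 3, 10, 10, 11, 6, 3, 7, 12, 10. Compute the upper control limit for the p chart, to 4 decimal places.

p̄ = Σdᵢ / (k·n) = 170 / (20 × 80) = 0.10625
UCL = p̄ + 3·√(p̄(1−p̄)/n) = 0.10625 + 3 × √(0.10625×0.89375/80) = 0.10625 + 3 × 0.03445 = 0.20961

0.2096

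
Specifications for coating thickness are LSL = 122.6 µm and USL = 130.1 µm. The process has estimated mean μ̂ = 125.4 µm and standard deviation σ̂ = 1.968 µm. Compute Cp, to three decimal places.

0.635

Cp = (USL − LSL) / (6σ̂) = (130.1 − 122.6) / (6 × 1.968) = 7.5000 / 11.8080 = 0.6352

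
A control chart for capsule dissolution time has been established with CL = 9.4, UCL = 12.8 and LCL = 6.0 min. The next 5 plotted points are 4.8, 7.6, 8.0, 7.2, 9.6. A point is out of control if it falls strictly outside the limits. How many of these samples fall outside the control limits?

Compare each point to [6.0, 12.8]: sample 1 = 4.8 < LCL.

1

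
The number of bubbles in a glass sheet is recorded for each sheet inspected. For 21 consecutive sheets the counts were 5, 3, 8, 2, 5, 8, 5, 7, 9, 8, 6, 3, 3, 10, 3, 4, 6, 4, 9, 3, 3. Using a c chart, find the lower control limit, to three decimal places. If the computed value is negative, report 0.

c̄ = (5 + 3 + 8 + 2 + 5 + 8 + 5 + 7 + 9 + 8 + 6 + 3 + 3 + 10 + 3 + 4 + 6 + 4 + 9 + 3 + 3) / 21 = 114 / 21 = 5.4286
LCL = c̄ − 3√c̄ = 5.4286 − 3 × 2.3299 = -1.5612 → 0 (cannot be negative)

0.000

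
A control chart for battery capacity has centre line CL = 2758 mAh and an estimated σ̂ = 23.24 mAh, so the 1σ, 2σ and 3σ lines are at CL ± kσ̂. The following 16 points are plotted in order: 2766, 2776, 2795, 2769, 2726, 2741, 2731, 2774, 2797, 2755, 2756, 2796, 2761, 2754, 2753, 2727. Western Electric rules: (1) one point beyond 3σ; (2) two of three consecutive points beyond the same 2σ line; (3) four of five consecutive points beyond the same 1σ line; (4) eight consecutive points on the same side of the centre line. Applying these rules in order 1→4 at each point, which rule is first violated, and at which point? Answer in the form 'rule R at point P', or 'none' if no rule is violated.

none

Zone of each point (C = within 1σ̂, B = 1σ̂–2σ̂, A = 2σ̂–3σ̂, * = beyond 3σ̂; sign = side of CL): 1:+C, 2:+C, 3:+B, 4:+C, 5:-B, 6:-C, 7:-B, 8:+C, 9:+B, 10:-C, 11:-C, 12:+B, 13:+C, 14:-C, 15:-C, 16:-B
No rule fires across all 16 points.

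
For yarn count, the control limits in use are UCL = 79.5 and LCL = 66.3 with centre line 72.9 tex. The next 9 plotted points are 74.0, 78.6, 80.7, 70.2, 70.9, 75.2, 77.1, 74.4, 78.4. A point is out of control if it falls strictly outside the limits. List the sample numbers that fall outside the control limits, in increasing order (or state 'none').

3

Compare each point to [66.3, 79.5]: sample 3 = 80.7 > UCL.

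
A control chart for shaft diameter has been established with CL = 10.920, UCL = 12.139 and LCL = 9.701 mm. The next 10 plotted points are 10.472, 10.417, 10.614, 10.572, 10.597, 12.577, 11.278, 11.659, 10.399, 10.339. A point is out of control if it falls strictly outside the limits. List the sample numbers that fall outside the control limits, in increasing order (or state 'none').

6

Compare each point to [9.701, 12.139]: sample 6 = 12.577 > UCL.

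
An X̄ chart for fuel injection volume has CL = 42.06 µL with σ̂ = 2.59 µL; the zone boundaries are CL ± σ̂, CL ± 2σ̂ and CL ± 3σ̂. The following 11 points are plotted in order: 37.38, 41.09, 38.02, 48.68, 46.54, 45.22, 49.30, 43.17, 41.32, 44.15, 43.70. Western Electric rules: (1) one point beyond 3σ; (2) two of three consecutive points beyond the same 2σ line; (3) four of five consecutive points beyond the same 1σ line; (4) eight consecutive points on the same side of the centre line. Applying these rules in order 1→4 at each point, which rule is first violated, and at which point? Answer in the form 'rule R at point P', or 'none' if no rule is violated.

rule 3 at point 7

Zone of each point (C = within 1σ̂, B = 1σ̂–2σ̂, A = 2σ̂–3σ̂, * = beyond 3σ̂; sign = side of CL): 1:-B, 2:-C, 3:-B, 4:+A, 5:+B, 6:+B, 7:+A, 8:+C, 9:-C, 10:+C, 11:+C
Rule 3 (four of five consecutive points beyond the same 1σ limit) is satisfied at point 7.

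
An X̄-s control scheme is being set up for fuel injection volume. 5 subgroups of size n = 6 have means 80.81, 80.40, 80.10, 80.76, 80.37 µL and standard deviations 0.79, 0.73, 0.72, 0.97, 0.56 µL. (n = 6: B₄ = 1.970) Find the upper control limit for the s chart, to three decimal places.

1.485

s̄ = (0.79 + 0.73 + 0.72 + 0.97 + 0.56) / 5 = 0.7540
UCL_s = B₄·s̄ = 1.970 × 0.7540 = 1.4854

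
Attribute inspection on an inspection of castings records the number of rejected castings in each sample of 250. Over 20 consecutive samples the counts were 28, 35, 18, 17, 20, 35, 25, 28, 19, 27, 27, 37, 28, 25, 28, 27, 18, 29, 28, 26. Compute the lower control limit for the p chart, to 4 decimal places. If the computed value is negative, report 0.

p̄ = Σdᵢ / (k·n) = 525 / (20 × 250) = 0.10500
LCL = p̄ − 3·√(p̄(1−p̄)/n) = 0.10500 − 3 × 0.01939 = 0.04684

0.0468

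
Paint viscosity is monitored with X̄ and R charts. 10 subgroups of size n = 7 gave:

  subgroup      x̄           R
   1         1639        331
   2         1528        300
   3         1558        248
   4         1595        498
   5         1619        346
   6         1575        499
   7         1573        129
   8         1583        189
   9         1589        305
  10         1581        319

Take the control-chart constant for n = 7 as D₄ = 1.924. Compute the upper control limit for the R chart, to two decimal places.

608.75

R̄ = (331 + 300 + 248 + 498 + 346 + 499 + 129 + 189 + 305 + 319) / 10 = 3164.0000 / 10 = 316.4000
UCL_R = D₄·R̄ = 1.924 × 316.4000 = 608.7536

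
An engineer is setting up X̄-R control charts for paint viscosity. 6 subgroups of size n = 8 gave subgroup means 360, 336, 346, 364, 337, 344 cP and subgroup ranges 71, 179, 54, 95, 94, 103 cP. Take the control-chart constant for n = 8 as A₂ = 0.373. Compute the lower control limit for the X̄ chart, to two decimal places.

310.78

X̄̄ = (360 + 336 + 346 + 364 + 337 + 344) / 6 = 2087.0000 / 6 = 347.8333
R̄ = (71 + 179 + 54 + 95 + 94 + 103) / 6 = 596.0000 / 6 = 99.3333
LCL = X̄̄ − A₂·R̄ = 347.8333 − 0.373 × 99.3333 = 310.7820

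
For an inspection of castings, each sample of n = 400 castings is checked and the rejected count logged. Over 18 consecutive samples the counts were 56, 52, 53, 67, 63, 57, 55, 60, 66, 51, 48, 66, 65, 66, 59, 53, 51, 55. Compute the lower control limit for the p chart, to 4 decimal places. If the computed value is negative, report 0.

p̄ = Σdᵢ / (k·n) = 1043 / (18 × 400) = 0.14486
LCL = p̄ − 3·√(p̄(1−p̄)/n) = 0.14486 − 3 × 0.01760 = 0.09207

0.0921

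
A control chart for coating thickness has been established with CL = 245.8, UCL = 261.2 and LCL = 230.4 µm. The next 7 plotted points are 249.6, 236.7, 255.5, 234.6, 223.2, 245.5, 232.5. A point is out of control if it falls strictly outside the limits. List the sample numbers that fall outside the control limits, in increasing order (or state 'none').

Compare each point to [230.4, 261.2]: sample 5 = 223.2 < LCL.

5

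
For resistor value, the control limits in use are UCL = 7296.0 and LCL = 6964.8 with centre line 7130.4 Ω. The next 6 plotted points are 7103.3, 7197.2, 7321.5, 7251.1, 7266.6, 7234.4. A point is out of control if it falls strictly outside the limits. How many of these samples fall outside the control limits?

1

Compare each point to [6964.8, 7296.0]: sample 3 = 7321.5 > UCL.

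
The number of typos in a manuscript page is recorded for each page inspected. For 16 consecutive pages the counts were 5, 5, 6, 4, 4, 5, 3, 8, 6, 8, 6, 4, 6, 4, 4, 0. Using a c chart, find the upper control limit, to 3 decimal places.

11.499

c̄ = (5 + 5 + 6 + 4 + 4 + 5 + 3 + 8 + 6 + 8 + 6 + 4 + 6 + 4 + 4 + 0) / 16 = 78 / 16 = 4.8750
UCL = c̄ + 3√c̄ = 4.8750 + 3 × √4.8750 = 4.8750 + 3 × 2.2079 = 11.4988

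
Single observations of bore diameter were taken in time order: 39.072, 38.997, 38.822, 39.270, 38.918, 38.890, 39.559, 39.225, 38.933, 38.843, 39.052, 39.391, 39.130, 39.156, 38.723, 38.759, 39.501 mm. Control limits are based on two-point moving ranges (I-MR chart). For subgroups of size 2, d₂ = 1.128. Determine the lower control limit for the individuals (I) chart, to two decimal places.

X̄ = (39.072 + 38.997 + 38.822 + 39.270 + 38.918 + 38.890 + 39.559 + 39.225 + 38.933 + 38.843 + 39.052 + 39.391 + 39.130 + 39.156 + 38.723 + 38.759 + 39.501) / 17 = 39.0730
Moving ranges: 0.075, 0.175, 0.448, 0.352, 0.028, 0.669, 0.334, 0.292, 0.090, 0.209, 0.339, 0.261, 0.026, 0.433, 0.036, 0.742; M̄R̄ = 4.5090 / 16 = 0.2818
LCL = X̄ − 3·M̄R̄/d₂ = 39.0730 − 3 × 0.2818 / 1.128 = 38.3235

38.32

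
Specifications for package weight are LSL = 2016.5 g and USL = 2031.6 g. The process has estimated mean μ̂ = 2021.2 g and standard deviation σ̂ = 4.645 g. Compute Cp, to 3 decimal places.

Cp = (USL − LSL) / (6σ̂) = (2031.6 − 2016.5) / (6 × 4.645) = 15.1000 / 27.8700 = 0.5418

0.542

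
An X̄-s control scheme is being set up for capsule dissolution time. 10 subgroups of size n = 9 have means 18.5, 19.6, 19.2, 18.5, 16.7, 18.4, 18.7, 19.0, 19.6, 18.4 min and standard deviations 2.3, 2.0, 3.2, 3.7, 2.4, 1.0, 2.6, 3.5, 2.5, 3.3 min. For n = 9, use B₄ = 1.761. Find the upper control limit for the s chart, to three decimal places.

s̄ = (2.3 + 2.0 + 3.2 + 3.7 + 2.4 + 1.0 + 2.6 + 3.5 + 2.5 + 3.3) / 10 = 2.6500
UCL_s = B₄·s̄ = 1.761 × 2.6500 = 4.6666

4.667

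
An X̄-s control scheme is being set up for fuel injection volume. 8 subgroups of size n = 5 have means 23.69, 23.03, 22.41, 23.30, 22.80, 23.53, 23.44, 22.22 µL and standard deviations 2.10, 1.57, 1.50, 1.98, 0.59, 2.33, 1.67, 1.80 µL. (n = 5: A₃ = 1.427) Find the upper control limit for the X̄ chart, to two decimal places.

X̄̄ = (23.69 + 23.03 + 22.41 + 23.30 + 22.80 + 23.53 + 23.44 + 22.22) / 8 = 23.0525
s̄ = (2.10 + 1.57 + 1.50 + 1.98 + 0.59 + 2.33 + 1.67 + 1.80) / 8 = 1.6925
UCL = X̄̄ + A₃·s̄ = 23.0525 + 1.427 × 1.6925 = 25.4677

25.47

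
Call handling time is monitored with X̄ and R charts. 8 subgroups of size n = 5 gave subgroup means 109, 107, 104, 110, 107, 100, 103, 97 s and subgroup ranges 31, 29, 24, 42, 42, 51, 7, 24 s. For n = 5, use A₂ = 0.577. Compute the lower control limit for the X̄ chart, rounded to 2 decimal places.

X̄̄ = (109 + 107 + 104 + 110 + 107 + 100 + 103 + 97) / 8 = 837.0000 / 8 = 104.6250
R̄ = (31 + 29 + 24 + 42 + 42 + 51 + 7 + 24) / 8 = 250.0000 / 8 = 31.2500
LCL = X̄̄ − A₂·R̄ = 104.6250 − 0.577 × 31.2500 = 86.5938

86.59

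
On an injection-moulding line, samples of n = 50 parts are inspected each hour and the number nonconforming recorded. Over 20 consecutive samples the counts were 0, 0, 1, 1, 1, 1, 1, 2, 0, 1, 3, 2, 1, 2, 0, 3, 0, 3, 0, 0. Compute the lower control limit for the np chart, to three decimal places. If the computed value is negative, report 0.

p̄ = Σdᵢ / (k·n) = 22 / (20 × 50) = 0.02200
LCL = np̄ − 3·√(np̄(1−p̄)) = 1.1000 − 3 × 1.0372 = -2.0116 → 0 (negative, so LCL = 0)

0.000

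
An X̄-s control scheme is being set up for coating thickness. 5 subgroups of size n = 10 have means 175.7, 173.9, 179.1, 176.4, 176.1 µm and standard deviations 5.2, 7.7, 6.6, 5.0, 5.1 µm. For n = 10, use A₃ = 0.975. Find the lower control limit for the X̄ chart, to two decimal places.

X̄̄ = (175.7 + 173.9 + 179.1 + 176.4 + 176.1) / 5 = 176.2400
s̄ = (5.2 + 7.7 + 6.6 + 5.0 + 5.1) / 5 = 5.9200
LCL = X̄̄ − A₃·s̄ = 176.2400 − 0.975 × 5.9200 = 170.4680

170.47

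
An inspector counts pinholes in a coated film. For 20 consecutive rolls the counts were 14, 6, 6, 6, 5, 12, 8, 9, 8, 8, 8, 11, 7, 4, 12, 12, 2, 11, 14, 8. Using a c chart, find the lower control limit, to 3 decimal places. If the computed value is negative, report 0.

0.000

c̄ = (14 + 6 + 6 + 6 + 5 + 12 + 8 + 9 + 8 + 8 + 8 + 11 + 7 + 4 + 12 + 12 + 2 + 11 + 14 + 8) / 20 = 171 / 20 = 8.5500
LCL = c̄ − 3√c̄ = 8.5500 − 3 × 2.9240 = -0.2221 → 0 (cannot be negative)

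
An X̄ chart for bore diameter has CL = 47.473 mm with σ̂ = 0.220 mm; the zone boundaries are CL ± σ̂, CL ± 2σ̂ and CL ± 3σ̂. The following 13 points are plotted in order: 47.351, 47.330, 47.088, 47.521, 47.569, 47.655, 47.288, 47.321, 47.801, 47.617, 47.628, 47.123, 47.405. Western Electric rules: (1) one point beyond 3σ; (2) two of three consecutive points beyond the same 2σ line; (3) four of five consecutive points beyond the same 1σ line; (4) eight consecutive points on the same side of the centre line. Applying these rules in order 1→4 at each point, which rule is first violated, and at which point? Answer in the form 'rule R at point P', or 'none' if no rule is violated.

Zone of each point (C = within 1σ̂, B = 1σ̂–2σ̂, A = 2σ̂–3σ̂, * = beyond 3σ̂; sign = side of CL): 1:-C, 2:-C, 3:-B, 4:+C, 5:+C, 6:+C, 7:-C, 8:-C, 9:+B, 10:+C, 11:+C, 12:-B, 13:-C
No rule fires across all 13 points.

none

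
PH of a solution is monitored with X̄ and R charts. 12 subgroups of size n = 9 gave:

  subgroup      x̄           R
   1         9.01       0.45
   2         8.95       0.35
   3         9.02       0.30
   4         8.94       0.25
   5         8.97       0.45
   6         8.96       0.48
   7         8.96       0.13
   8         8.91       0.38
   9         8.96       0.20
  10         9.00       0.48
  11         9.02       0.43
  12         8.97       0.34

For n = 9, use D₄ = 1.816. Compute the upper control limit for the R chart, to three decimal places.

0.642

R̄ = (0.45 + 0.35 + 0.30 + 0.25 + 0.45 + 0.48 + 0.13 + 0.38 + 0.20 + 0.48 + 0.43 + 0.34) / 12 = 4.2400 / 12 = 0.3533
UCL_R = D₄·R̄ = 1.816 × 0.3533 = 0.6417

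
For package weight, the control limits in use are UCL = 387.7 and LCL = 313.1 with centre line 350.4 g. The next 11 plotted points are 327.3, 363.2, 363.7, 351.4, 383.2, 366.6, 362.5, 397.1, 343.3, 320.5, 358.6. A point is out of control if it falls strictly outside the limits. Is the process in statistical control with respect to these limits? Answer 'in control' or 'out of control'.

out of control

Compare each point to [313.1, 387.7]: sample 8 = 397.1 > UCL.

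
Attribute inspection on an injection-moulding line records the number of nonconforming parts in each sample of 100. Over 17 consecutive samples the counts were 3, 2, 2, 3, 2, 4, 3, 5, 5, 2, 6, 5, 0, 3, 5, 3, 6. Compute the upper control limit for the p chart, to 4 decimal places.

0.0896

p̄ = Σdᵢ / (k·n) = 59 / (17 × 100) = 0.03471
UCL = p̄ + 3·√(p̄(1−p̄)/n) = 0.03471 + 3 × √(0.03471×0.96529/100) = 0.03471 + 3 × 0.01830 = 0.08962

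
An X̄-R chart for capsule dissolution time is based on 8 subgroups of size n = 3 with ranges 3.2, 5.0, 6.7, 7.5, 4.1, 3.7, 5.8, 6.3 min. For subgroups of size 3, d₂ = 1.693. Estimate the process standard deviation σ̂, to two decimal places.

R̄ = (3.2 + 5.0 + 6.7 + 7.5 + 4.1 + 3.7 + 5.8 + 6.3) / 8 = 5.2875
σ̂ = R̄ / d₂ = 5.2875 / 1.693 = 3.1232

3.12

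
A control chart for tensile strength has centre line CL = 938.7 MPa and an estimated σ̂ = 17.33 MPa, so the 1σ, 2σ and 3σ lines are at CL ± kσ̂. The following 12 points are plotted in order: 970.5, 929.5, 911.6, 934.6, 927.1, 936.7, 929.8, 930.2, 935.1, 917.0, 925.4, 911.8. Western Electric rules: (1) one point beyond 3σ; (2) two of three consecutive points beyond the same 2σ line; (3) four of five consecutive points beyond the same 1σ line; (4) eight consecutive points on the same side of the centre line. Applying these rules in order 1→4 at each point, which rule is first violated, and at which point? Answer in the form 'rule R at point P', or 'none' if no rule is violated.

rule 4 at point 9

Zone of each point (C = within 1σ̂, B = 1σ̂–2σ̂, A = 2σ̂–3σ̂, * = beyond 3σ̂; sign = side of CL): 1:+B, 2:-C, 3:-B, 4:-C, 5:-C, 6:-C, 7:-C, 8:-C, 9:-C, 10:-B, 11:-C, 12:-B
Rule 4 (eight consecutive points on the same side of the centre line) is satisfied at point 9.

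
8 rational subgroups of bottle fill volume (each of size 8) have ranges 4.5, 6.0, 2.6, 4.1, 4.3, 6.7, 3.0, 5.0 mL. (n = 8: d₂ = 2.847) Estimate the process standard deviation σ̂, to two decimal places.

R̄ = (4.5 + 6.0 + 2.6 + 4.1 + 4.3 + 6.7 + 3.0 + 5.0) / 8 = 4.5250
σ̂ = R̄ / d₂ = 4.5250 / 2.847 = 1.5894

1.59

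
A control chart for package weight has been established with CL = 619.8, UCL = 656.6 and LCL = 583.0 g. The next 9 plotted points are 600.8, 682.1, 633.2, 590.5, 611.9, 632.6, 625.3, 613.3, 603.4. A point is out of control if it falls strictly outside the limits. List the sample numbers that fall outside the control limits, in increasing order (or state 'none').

2

Compare each point to [583.0, 656.6]: sample 2 = 682.1 > UCL.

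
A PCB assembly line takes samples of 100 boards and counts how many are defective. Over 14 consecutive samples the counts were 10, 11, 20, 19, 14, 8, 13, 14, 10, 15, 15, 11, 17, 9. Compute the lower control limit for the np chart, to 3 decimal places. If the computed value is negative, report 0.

3.103

p̄ = Σdᵢ / (k·n) = 186 / (14 × 100) = 0.13286
LCL = np̄ − 3·√(np̄(1−p̄)) = 13.2857 − 3 × 3.3942 = 3.1031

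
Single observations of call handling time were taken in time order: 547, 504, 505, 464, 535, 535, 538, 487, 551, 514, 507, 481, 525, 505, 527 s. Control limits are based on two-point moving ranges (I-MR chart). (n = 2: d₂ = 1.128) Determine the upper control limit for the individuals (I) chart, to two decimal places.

596.69

X̄ = (547 + 504 + 505 + 464 + 535 + 535 + 538 + 487 + 551 + 514 + 507 + 481 + 525 + 505 + 527) / 15 = 515.0000
Moving ranges: 43, 1, 41, 71, 0, 3, 51, 64, 37, 7, 26, 44, 20, 22; M̄R̄ = 430.0000 / 14 = 30.7143
UCL = X̄ + 3·M̄R̄/d₂ = 515.0000 + 3 × 30.7143 / 1.128 = 596.6869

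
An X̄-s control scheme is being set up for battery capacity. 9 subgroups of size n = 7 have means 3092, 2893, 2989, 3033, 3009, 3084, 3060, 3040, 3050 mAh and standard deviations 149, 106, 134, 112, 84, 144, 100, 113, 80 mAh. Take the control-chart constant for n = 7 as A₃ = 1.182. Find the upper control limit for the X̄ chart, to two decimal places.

3162.00

X̄̄ = (3092 + 2893 + 2989 + 3033 + 3009 + 3084 + 3060 + 3040 + 3050) / 9 = 3027.7778
s̄ = (149 + 106 + 134 + 112 + 84 + 144 + 100 + 113 + 80) / 9 = 113.5556
UCL = X̄̄ + A₃·s̄ = 3027.7778 + 1.182 × 113.5556 = 3162.0004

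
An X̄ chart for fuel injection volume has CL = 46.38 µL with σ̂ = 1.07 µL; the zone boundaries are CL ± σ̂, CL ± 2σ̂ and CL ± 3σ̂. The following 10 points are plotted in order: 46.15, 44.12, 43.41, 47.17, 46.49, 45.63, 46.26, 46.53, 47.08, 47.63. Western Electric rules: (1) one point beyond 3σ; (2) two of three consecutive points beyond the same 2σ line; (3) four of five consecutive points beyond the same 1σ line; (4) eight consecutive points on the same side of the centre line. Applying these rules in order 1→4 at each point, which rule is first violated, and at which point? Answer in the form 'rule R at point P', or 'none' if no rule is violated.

Zone of each point (C = within 1σ̂, B = 1σ̂–2σ̂, A = 2σ̂–3σ̂, * = beyond 3σ̂; sign = side of CL): 1:-C, 2:-A, 3:-A, 4:+C, 5:+C, 6:-C, 7:-C, 8:+C, 9:+C, 10:+B
Rule 2 (two of three consecutive points beyond the same 2σ limit) is satisfied at point 3.

rule 2 at point 3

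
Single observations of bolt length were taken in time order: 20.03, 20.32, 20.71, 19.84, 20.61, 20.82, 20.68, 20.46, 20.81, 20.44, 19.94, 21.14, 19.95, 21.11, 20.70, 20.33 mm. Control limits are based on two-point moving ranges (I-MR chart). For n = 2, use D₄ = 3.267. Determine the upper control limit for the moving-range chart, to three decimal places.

1.838

Moving ranges: 0.29, 0.39, 0.87, 0.77, 0.21, 0.14, 0.22, 0.35, 0.37, 0.50, 1.20, 1.19, 1.16, 0.41, 0.37; M̄R̄ = 8.4400 / 15 = 0.5627
UCL_MR = D₄·M̄R̄ = 3.267 × 0.5627 = 1.8382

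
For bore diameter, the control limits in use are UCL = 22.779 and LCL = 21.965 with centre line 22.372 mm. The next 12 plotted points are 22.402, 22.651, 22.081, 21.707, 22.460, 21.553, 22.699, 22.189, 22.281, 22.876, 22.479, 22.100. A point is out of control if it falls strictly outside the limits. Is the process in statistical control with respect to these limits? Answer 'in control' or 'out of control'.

out of control

Compare each point to [21.965, 22.779]: sample 4 = 21.707 < LCL; sample 6 = 21.553 < LCL; sample 10 = 22.876 > UCL.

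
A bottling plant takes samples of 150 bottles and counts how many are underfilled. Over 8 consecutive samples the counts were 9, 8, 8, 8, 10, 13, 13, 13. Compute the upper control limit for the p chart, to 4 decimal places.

0.1301

p̄ = Σdᵢ / (k·n) = 82 / (8 × 150) = 0.06833
UCL = p̄ + 3·√(p̄(1−p̄)/n) = 0.06833 + 3 × √(0.06833×0.93167/150) = 0.06833 + 3 × 0.02060 = 0.13014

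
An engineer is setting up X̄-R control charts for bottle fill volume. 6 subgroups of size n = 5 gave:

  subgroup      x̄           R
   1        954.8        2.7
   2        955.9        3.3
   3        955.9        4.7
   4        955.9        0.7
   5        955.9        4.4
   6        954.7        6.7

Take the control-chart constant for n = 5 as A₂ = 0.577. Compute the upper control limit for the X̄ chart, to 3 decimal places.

957.680

X̄̄ = (954.8 + 955.9 + 955.9 + 955.9 + 955.9 + 954.7) / 6 = 5733.1000 / 6 = 955.5167
R̄ = (2.7 + 3.3 + 4.7 + 0.7 + 4.4 + 6.7) / 6 = 22.5000 / 6 = 3.7500
UCL = X̄̄ + A₂·R̄ = 955.5167 + 0.577 × 3.7500 = 957.6804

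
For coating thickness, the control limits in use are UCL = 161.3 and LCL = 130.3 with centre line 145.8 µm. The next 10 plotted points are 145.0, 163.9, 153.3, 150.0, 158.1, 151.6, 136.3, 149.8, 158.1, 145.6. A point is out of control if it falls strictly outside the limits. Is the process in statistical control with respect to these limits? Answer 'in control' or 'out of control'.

out of control

Compare each point to [130.3, 161.3]: sample 2 = 163.9 > UCL.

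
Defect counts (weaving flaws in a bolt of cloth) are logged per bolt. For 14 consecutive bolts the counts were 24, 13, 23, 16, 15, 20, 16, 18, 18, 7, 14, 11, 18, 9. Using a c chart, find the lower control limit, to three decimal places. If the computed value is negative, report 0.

c̄ = (24 + 13 + 23 + 16 + 15 + 20 + 16 + 18 + 18 + 7 + 14 + 11 + 18 + 9) / 14 = 222 / 14 = 15.8571
LCL = c̄ − 3√c̄ = 15.8571 − 3 × 3.9821 = 3.9108

3.911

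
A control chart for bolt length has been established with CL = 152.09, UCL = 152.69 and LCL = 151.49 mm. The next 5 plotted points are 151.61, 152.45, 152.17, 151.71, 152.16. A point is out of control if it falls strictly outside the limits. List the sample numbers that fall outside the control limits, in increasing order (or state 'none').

none

All 5 points lie within [151.49, 152.69].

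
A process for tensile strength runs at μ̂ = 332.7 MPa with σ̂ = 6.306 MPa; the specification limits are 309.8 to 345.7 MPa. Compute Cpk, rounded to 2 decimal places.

Cpu = (USL − μ̂) / (3σ̂) = (345.7 − 332.7) / (3 × 6.306) = 0.6872; Cpl = (μ̂ − LSL) / (3σ̂) = (332.7 − 309.8) / (3 × 6.306) = 1.2105; Cpk = min(Cpu, Cpl) = 0.6872

0.69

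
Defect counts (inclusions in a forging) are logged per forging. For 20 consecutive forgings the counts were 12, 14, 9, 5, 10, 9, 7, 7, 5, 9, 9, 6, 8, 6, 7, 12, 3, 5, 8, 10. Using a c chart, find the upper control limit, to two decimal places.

c̄ = (12 + 14 + 9 + 5 + 10 + 9 + 7 + 7 + 5 + 9 + 9 + 6 + 8 + 6 + 7 + 12 + 3 + 5 + 8 + 10) / 20 = 161 / 20 = 8.0500
UCL = c̄ + 3√c̄ = 8.0500 + 3 × √8.0500 = 8.0500 + 3 × 2.8373 = 16.5618

16.56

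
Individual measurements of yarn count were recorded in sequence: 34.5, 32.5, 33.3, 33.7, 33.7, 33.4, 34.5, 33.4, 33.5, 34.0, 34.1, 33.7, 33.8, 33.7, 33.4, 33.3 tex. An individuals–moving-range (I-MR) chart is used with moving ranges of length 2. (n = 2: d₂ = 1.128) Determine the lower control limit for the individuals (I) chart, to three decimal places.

32.344

X̄ = (34.5 + 32.5 + 33.3 + 33.7 + 33.7 + 33.4 + 34.5 + 33.4 + 33.5 + 34.0 + 34.1 + 33.7 + 33.8 + 33.7 + 33.4 + 33.3) / 16 = 33.6562
Moving ranges: 2.0, 0.8, 0.4, 0.0, 0.3, 1.1, 1.1, 0.1, 0.5, 0.1, 0.4, 0.1, 0.1, 0.3, 0.1; M̄R̄ = 7.4000 / 15 = 0.4933
LCL = X̄ − 3·M̄R̄/d₂ = 33.6562 − 3 × 0.4933 / 1.128 = 32.3442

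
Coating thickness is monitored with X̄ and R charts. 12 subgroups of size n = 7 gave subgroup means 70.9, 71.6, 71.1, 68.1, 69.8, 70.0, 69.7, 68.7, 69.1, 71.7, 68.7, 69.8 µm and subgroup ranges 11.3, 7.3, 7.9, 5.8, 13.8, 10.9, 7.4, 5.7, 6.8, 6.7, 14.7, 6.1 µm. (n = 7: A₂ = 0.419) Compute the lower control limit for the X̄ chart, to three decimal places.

X̄̄ = (70.9 + 71.6 + 71.1 + 68.1 + 69.8 + 70.0 + 69.7 + 68.7 + 69.1 + 71.7 + 68.7 + 69.8) / 12 = 839.2000 / 12 = 69.9333
R̄ = (11.3 + 7.3 + 7.9 + 5.8 + 13.8 + 10.9 + 7.4 + 5.7 + 6.8 + 6.7 + 14.7 + 6.1) / 12 = 104.4000 / 12 = 8.7000
LCL = X̄̄ − A₂·R̄ = 69.9333 − 0.419 × 8.7000 = 66.2880

66.288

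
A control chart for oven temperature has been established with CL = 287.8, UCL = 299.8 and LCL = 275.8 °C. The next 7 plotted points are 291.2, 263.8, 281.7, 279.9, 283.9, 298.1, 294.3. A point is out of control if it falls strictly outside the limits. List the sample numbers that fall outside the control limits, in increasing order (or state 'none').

Compare each point to [275.8, 299.8]: sample 2 = 263.8 < LCL.

2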